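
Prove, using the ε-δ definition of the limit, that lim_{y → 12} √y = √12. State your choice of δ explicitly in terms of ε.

δ = min(12, √12·ε)

Fix ε > 0. We want δ > 0 such that 0 < |y − 12| < δ implies |√y − √12| < ε.
Rationalise: √y − √12 = (y − 12)/(√y + √12), so |√y − √12| = |y − 12|/(√y + √12).
Restrict δ ≤ 12 so that |y − 12| < 12 forces y > 0, and then √y + √12 > √12.
Hence |√y − √12| < |y − 12|/√12, which is < ε once |y − 12| < √12·ε.
Take δ = min(12, √12·ε). If 0 < |y − 12| < δ then y > 0 and |√y − √12| < |y − 12|/√12 < ε.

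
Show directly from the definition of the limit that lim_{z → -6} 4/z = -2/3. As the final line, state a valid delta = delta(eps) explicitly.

Fix eps > 0. We seek delta > 0 such that 0 < |z + 6| < delta implies |4/z + 2/3| < eps.
|4/z + 2/3| = 4·|-6 − z|/(6·|z|) = 4|z + 6|/(6|z|).
Restrict delta ≤ 3. Then |z + 6| < 3 gives |z| > 3, so 6|z| > 18.
Then |4/z + 2/3| < 4|z + 6|/18, which is < eps when |z + 6| < (9/2)eps.
Take delta = min(3, (9/2)eps). Then 0 < |z + 6| < delta gives both |z + 6| < 3 and |z + 6| < (9/2)eps, so |4/z + 2/3| < eps.

delta = min(3, (9/2)eps)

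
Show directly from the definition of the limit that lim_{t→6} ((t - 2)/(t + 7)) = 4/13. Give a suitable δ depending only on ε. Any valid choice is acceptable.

Fix ε > 0. We want δ > 0 with 0 < |t − 6| < δ ⇒ |(t - 2)/(t + 7) − (4/13)| < ε.
Combining over a common denominator, (t - 2)/(t + 7) − (4/13) = [(t - 2)·13 − 4·(t + 7)] / [13·(t + 7)] = 9(t − 6) / (13(t + 7)).
So |(t - 2)/(t + 7) − (4/13)| = 9|t − 6| / (13·|t + 7|).
Require δ ≤ 13/2, so |t + 7| ≥ |13| − |t − 6| > 13 − 13/2 = 13/2.
Hence |(t - 2)/(t + 7) − (4/13)| < 9|t − 6|/(13·(13/2)) = (18/169)|t − 6|, which is < ε once |t − 6| < (169/18)ε.
Take δ = min(13/2, (169/18)ε). Then 0 < |t − 6| < δ forces both bounds, so |(t - 2)/(t + 7) − (4/13)| < ε.

δ = min(13/2, (169/18)ε)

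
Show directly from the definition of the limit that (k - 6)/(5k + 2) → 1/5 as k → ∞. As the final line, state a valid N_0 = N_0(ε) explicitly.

N_0 = (32/25)/ε

Let ε > 0. For k ≥ 1, |(k - 6)/(5k + 2) − (1/5)| = |-32|/(5(5k + 2)) = 32/(5(5k + 2)).
Since 5k + 2 ≥ 5k for k ≥ 1, this is ≤ 32/(5·5k) = (32/25)/k.
So |(k - 6)/(5k + 2) − (1/5)| < ε whenever k > (32/25)/ε.
Take N_0 = (32/25)/ε. If k > N_0 then |(k - 6)/(5k + 2) − (1/5)| ≤ (32/25)/k < ε.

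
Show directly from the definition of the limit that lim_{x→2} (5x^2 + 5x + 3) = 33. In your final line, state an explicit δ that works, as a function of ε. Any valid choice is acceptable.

δ = min(1, ε/30)

Suppose ε > 0. We want δ > 0 such that 0 < |x − 2| < δ implies |(5x^2 + 5x + 3) − 33| < ε.
(5x^2 + 5x + 3) − 33 = 5x^2 + 5x - 30 = (x − 2)(5x + 15).
So |(5x^2 + 5x + 3) − 33| = |x − 2|·|5x + 15|.
Assume first that |x − 2| < 1, so |x| < 3. Then |5x + 15| ≤ 5·3 + 15 = 30.
Hence |(5x^2 + 5x + 3) − 33| ≤ 30|x − 2| < ε provided |x − 2| < ε/30.
Choosing δ = min(1, ε/30) ensures both conditions, hence |(5x^2 + 5x + 3) − 33| < ε.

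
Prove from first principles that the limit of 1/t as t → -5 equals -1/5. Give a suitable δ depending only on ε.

δ = min(5/2, (25/2)ε)

Let ε > 0. We seek δ > 0 such that 0 < |t + 5| < δ implies |1/t + 1/5| < ε.
|1/t + 1/5| = |-5 − t|/(5·|t|) = |t + 5|/(5|t|).
Restrict δ ≤ 5/2. Then |t + 5| < 5/2 gives |t| > 5/2, so 5|t| > 25/2.
Then |1/t + 1/5| < |t + 5|/(25/2), which is < ε when |t + 5| < (25/2)ε.
Take δ = min(5/2, (25/2)ε). Then 0 < |t + 5| < δ gives both |t + 5| < 5/2 and |t + 5| < (25/2)ε, so |1/t + 1/5| < ε.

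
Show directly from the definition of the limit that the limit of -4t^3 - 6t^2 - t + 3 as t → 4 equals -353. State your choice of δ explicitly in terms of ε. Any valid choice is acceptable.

Suppose ε > 0. We want δ > 0 such that 0 < |t − 4| < δ implies |(-4t^3 - 6t^2 - t + 3) + 353| < ε.
(-4t^3 - 6t^2 - t + 3) + 353 = -4t^3 - 6t^2 - t + 356 = (t − 4)(-4t^2 - 22t - 89).
So |(-4t^3 - 6t^2 - t + 3) + 353| = |t − 4|·|-4t^2 - 22t - 89|.
Require δ ≤ 1. Then |t − 4| < 1 gives |t| < 5, and by the triangle inequality |-4t^2 - 22t - 89| ≤ 4·5^2 + 22·5 + 89 = 299.
Hence |(-4t^3 - 6t^2 - t + 3) + 353| ≤ 299|t − 4| < ε provided |t − 4| < ε/299.
Choosing δ = min(1, ε/299) ensures both conditions, hence |(-4t^3 - 6t^2 - t + 3) + 353| < ε.

δ = min(1, ε/299)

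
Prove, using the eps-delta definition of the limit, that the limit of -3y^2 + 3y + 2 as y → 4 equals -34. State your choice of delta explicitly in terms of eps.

delta = min(1, eps/24)

Let eps > 0 be given. We want delta > 0 such that 0 < |y − 4| < delta implies |(-3y^2 + 3y + 2) + 34| < eps.
(-3y^2 + 3y + 2) + 34 = -3y^2 + 3y + 36 = (y − 4)(-3y - 9).
So |(-3y^2 + 3y + 2) + 34| = |y − 4|·|-3y - 9|.
Assume first that |y − 4| < 1, so |y| < 5. Then |-3y - 9| ≤ 3·5 + 9 = 24.
Hence |(-3y^2 + 3y + 2) + 34| ≤ 24|y − 4| < eps provided |y − 4| < eps/24.
Take delta = min(1, eps/24). Then 0 < |y − 4| < delta gives both |y − 4| < 1 and |y − 4| < eps/24, so |(-3y^2 + 3y + 2) + 34| < eps.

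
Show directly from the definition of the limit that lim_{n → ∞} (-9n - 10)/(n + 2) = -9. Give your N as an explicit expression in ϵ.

N = 8/ϵ

Let ϵ > 0. For n ≥ 1, |(-9n - 10)/(n + 2) + 9| = |8|/((n + 2)) = 8/((n + 2)).
Since n + 2 ≥ n for n ≥ 1, this is ≤ 8/(n) = 8/n.
So |(-9n - 10)/(n + 2) + 9| < ϵ whenever n > 8/ϵ.
Take N = 8/ϵ. If n > N then |(-9n - 10)/(n + 2) + 9| ≤ 8/n < ϵ.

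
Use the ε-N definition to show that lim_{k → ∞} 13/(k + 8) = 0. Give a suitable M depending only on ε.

M = 13/ε

Let ε > 0. For k ≥ 1, |13/(k + 8) − 0| = 13/(k + 8) ≤ 13/k.
We need 13/k < ε, i.e. k > 13/ε.
Take M = 13/ε. If k > M then |13/(k + 8)| ≤ 13/k < ε.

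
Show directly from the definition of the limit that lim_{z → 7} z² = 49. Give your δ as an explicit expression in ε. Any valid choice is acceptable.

δ = min(2, ε/16)

Suppose ε > 0. We seek δ > 0 with 0 < |z − 7| < δ ⇒ |z² − 49| < ε.
Factor: z² − 49 = (z − 7)(z + 7), so |z² − 49| = |z − 7|·|z + 7|.
Restrict δ ≤ 2. Then |z − 7| < 2 gives |z| < 9, so by the triangle inequality |z + 7| ≤ 9 + 7 = 16.
Hence |z² − 49| ≤ 16|z − 7|, which is < ε once |z − 7| < ε/16.
Take δ = min(2, ε/16). If 0 < |z − 7| < δ then both bounds hold and |z² − 49| ≤ 16|z − 7| < 16·(ε/16) = ε.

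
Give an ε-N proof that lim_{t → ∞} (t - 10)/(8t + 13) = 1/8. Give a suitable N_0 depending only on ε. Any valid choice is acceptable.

N_0 = (93/64)/ε

Let ε > 0. We seek N_0 > 0 such that t > N_0 implies |(t - 10)/(8t + 13) − (1/8)| < ε.
(t - 10)/(8t + 13) − (1/8) = (8(t - 10) − (8t + 13)) / (8(8t + 13)) = -93/(8(8t + 13)).
For t > 0 we have 8t + 13 > 8t, so |(t - 10)/(8t + 13) − (1/8)| = 93/(8(8t + 13)) < 93/(8·8t) = (93/64)/t.
Thus |(t - 10)/(8t + 13) − (1/8)| < ε whenever t > (93/64)/ε.
Take N_0 = (93/64)/ε. If t > N_0 then |(t - 10)/(8t + 13) − (1/8)| < (93/64)/t < ε.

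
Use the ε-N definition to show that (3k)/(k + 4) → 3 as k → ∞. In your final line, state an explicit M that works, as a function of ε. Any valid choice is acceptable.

Fix ε > 0. For k ≥ 1, |(3k)/(k + 4) − 3| = |-12|/((k + 4)) = 12/((k + 4)).
Since k + 4 ≥ k for k ≥ 1, this is ≤ 12/(k) = 12/k.
So |(3k)/(k + 4) − 3| < ε whenever k > 12/ε.
Take M = 12/ε. If k > M then |(3k)/(k + 4) − 3| ≤ 12/k < ε.

M = 12/ε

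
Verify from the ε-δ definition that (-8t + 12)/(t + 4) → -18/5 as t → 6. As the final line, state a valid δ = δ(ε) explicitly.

Let ε > 0. We want δ > 0 with 0 < |t − 6| < δ ⇒ |(-8t + 12)/(t + 4) + 18/5| < ε.
Combining over a common denominator, (-8t + 12)/(t + 4) + 18/5 = [(-8t + 12)·10 − (-36)·(t + 4)] / [10·(t + 4)] = -44(t − 6) / (10(t + 4)).
So |(-8t + 12)/(t + 4) + 18/5| = 44|t − 6| / (10·|t + 4|).
Restrict δ ≤ 5. Then |t − 6| < 5 gives |t + 4| = |(t − 6) + 10| ≥ 10 − 5 = 5.
Hence |(-8t + 12)/(t + 4) + 18/5| < 44|t − 6|/(10·5) = (22/25)|t − 6|, which is < ε once |t − 6| < (25/22)ε.
Take δ = min(5, (25/22)ε). Then 0 < |t − 6| < δ forces both bounds, so |(-8t + 12)/(t + 4) + 18/5| < ε.

δ = min(5, (25/22)ε)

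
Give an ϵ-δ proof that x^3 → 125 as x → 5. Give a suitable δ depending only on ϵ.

δ = min(1, ϵ/91)

Let ϵ > 0. We seek δ > 0 with 0 < |x − 5| < δ ⇒ |x^3 − 125| < ϵ.
Factor: x^3 − 125 = (x − 5)(x^2 + 5x + 25), so |x^3 − 125| = |x − 5|·|x^2 + 5x + 25|.
Impose δ ≤ 1 so that |x| < 6; then |x^2 + 5x + 25| ≤ 91.
Hence |x^3 − 125| ≤ 91|x − 5|, which is < ϵ once |x − 5| < ϵ/91.
Take δ = min(1, ϵ/91). If 0 < |x − 5| < δ then both bounds hold and |x^3 − 125| ≤ 91|x − 5| < 91·(ϵ/91) = ϵ.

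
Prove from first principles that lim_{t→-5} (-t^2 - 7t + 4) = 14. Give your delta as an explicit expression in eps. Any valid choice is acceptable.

Fix eps > 0. We want delta > 0 such that 0 < |t + 5| < delta implies |(-t^2 - 7t + 4) − 14| < eps.
(-t^2 - 7t + 4) − 14 = -t^2 - 7t - 10 = (t + 5)(-t - 2).
So |(-t^2 - 7t + 4) − 14| = |t + 5|·|-t - 2|.
Assume first that |t + 5| < 1, so |t| < 6. Then |-t - 2| ≤ 6 + 2 = 8.
Hence |(-t^2 - 7t + 4) − 14| ≤ 8|t + 5| < eps provided |t + 5| < eps/8.
Choosing delta = min(1, eps/8) ensures both conditions, hence |(-t^2 - 7t + 4) − 14| < eps.

delta = min(1, eps/8)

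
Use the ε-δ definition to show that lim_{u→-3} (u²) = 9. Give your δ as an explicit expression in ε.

δ = min(1, ε/7)

Fix ε > 0. We seek δ > 0 with 0 < |u + 3| < δ ⇒ |u² − 9| < ε.
Factor: u² − 9 = (u + 3)(u - 3), so |u² − 9| = |u + 3|·|u - 3|.
Impose δ ≤ 1 so that |u| < 4; then |u - 3| ≤ 7.
Hence |u² − 9| ≤ 7|u + 3|, which is < ε once |u + 3| < ε/7.
Take δ = min(1, ε/7). If 0 < |u + 3| < δ then both bounds hold and |u² − 9| ≤ 7|u + 3| < 7·(ε/7) = ε.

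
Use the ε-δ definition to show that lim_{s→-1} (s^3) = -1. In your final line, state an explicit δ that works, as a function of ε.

Fix ε > 0. We seek δ > 0 with 0 < |s + 1| < δ ⇒ |s^3 + 1| < ε.
Factor: s^3 + 1 = (s + 1)(s^2 - s + 1), so |s^3 + 1| = |s + 1|·|s^2 - s + 1|.
Restrict δ ≤ 1. Then |s + 1| < 1 gives |s| < 2, so by the triangle inequality |s^2 - s + 1| ≤ 2^2 + 2 + 1 = 7.
Hence |s^3 + 1| ≤ 7|s + 1|, which is < ε once |s + 1| < ε/7.
Take δ = min(1, ε/7). If 0 < |s + 1| < δ then both bounds hold and |s^3 + 1| ≤ 7|s + 1| < 7·(ε/7) = ε.

δ = min(1, ε/7)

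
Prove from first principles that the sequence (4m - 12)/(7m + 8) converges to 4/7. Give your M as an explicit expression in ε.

Suppose ε > 0. For m ≥ 1, |(4m - 12)/(7m + 8) − (4/7)| = |-116|/(7(7m + 8)) = 116/(7(7m + 8)).
Since 7m + 8 ≥ 7m for m ≥ 1, this is ≤ 116/(7·7m) = (116/49)/m.
So |(4m - 12)/(7m + 8) − (4/7)| < ε whenever m > (116/49)/ε.
Take M = (116/49)/ε. If m > M then |(4m - 12)/(7m + 8) − (4/7)| ≤ (116/49)/m < ε.

M = (116/49)/ε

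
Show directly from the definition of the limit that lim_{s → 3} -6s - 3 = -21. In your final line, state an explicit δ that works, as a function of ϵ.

δ = ϵ/6

Suppose ϵ > 0. We need δ > 0 so that 0 < |s − 3| < δ implies |(-6s - 3) + 21| < ϵ.
|(-6s - 3) + 21| = |-6s + 18| = 6|s − 3|.
Thus it suffices that |s − 3| < ϵ/6.
Take δ = ϵ/6. If 0 < |s − 3| < δ then |(-6s - 3) + 21| = 6|s − 3| < 6·(ϵ/6) = ϵ.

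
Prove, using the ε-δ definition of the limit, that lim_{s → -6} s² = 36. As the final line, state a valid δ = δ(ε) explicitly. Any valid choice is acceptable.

δ = min(1, ε/13)

Let ε > 0 be given. We seek δ > 0 with 0 < |s + 6| < δ ⇒ |s² − 36| < ε.
Factor: s² − 36 = (s + 6)(s - 6), so |s² − 36| = |s + 6|·|s - 6|.
Impose δ ≤ 1 so that |s| < 7; then |s - 6| ≤ 13.
Hence |s² − 36| ≤ 13|s + 6|, which is < ε once |s + 6| < ε/13.
Take δ = min(1, ε/13). If 0 < |s + 6| < δ then both bounds hold and |s² − 36| ≤ 13|s + 6| < 13·(ε/13) = ε.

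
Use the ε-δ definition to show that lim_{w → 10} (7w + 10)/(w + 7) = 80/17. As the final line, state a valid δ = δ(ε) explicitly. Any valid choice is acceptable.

Let ε > 0 be given. We want δ > 0 with 0 < |w − 10| < δ ⇒ |(7w + 10)/(w + 7) − (80/17)| < ε.
Combining over a common denominator, (7w + 10)/(w + 7) − (80/17) = [(7w + 10)·17 − 80·(w + 7)] / [17·(w + 7)] = 39(w − 10) / (17(w + 7)).
So |(7w + 10)/(w + 7) − (80/17)| = 39|w − 10| / (17·|w + 7|).
Require δ ≤ 17/2, so |w + 7| ≥ |17| − |w − 10| > 17 − 17/2 = 17/2.
Hence |(7w + 10)/(w + 7) − (80/17)| < 39|w − 10|/(17·(17/2)) = (78/289)|w − 10|, which is < ε once |w − 10| < (289/78)ε.
Take δ = min(17/2, (289/78)ε). Then 0 < |w − 10| < δ forces both bounds, so |(7w + 10)/(w + 7) − (80/17)| < ε.

δ = min(17/2, (289/78)ε)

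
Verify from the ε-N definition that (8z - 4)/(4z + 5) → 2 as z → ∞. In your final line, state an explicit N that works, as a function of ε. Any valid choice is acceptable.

N = (7/2)/ε

Suppose ε > 0. We seek N > 0 such that z > N implies |(8z - 4)/(4z + 5) − 2| < ε.
(8z - 4)/(4z + 5) − 2 = (4(8z - 4) − 8(4z + 5)) / (4(4z + 5)) = -56/(4(4z + 5)).
For z > 0 we have 4z + 5 > 4z, so |(8z - 4)/(4z + 5) − 2| = 56/(4(4z + 5)) < 56/(4·4z) = (7/2)/z.
Thus |(8z - 4)/(4z + 5) − 2| < ε whenever z > (7/2)/ε.
Take N = (7/2)/ε. If z > N then |(8z - 4)/(4z + 5) − 2| < (7/2)/z < ε.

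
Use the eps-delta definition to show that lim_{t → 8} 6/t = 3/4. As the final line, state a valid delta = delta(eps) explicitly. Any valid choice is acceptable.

delta = min(4, (16/3)eps)

Suppose eps > 0. We seek delta > 0 such that 0 < |t − 8| < delta implies |6/t − (3/4)| < eps.
|6/t − (3/4)| = 6·|8 − t|/(8·|t|) = 6|t − 8|/(8|t|).
Require delta ≤ 4 so that |t| > 8 − 4 = 4, hence 8|t| > 32.
Then |6/t − (3/4)| < 6|t − 8|/32, which is < eps when |t − 8| < (16/3)eps.
Take delta = min(4, (16/3)eps). Then 0 < |t − 8| < delta gives both |t − 8| < 4 and |t − 8| < (16/3)eps, so |6/t − (3/4)| < eps.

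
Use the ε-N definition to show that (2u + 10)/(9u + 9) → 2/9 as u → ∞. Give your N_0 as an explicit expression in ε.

Fix ε > 0. We seek N_0 > 0 such that u > N_0 implies |(2u + 10)/(9u + 9) − (2/9)| < ε.
(2u + 10)/(9u + 9) − (2/9) = (9(2u + 10) − 2(9u + 9)) / (9(9u + 9)) = 72/(9(9u + 9)).
For u > 0 we have 9u + 9 > 9u, so |(2u + 10)/(9u + 9) − (2/9)| = 72/(9(9u + 9)) < 72/(9·9u) = (8/9)/u.
Thus |(2u + 10)/(9u + 9) − (2/9)| < ε whenever u > (8/9)/ε.
Take N_0 = (8/9)/ε. If u > N_0 then |(2u + 10)/(9u + 9) − (2/9)| < (8/9)/u < ε.

N_0 = (8/9)/ε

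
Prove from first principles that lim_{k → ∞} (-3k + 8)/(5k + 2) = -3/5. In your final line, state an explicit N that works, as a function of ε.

Fix ε > 0. For k ≥ 1, |(-3k + 8)/(5k + 2) + 3/5| = |46|/(5(5k + 2)) = 46/(5(5k + 2)).
Since 5k + 2 ≥ 5k for k ≥ 1, this is ≤ 46/(5·5k) = (46/25)/k.
So |(-3k + 8)/(5k + 2) + 3/5| < ε whenever k > (46/25)/ε.
Take N = (46/25)/ε. If k > N then |(-3k + 8)/(5k + 2) + 3/5| ≤ (46/25)/k < ε.

N = (46/25)/ε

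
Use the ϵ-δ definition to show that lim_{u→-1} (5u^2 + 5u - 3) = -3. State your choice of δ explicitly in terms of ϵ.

δ = min(1, ϵ/10)

Fix ϵ > 0. We want δ > 0 such that 0 < |u + 1| < δ implies |(5u^2 + 5u - 3) + 3| < ϵ.
(5u^2 + 5u - 3) + 3 = 5u^2 + 5u = (u + 1)(5u).
So |(5u^2 + 5u - 3) + 3| = |u + 1|·|5u|.
Assume first that |u + 1| < 1, so |u| < 2. Then |5u| ≤ 5·2 = 10.
Hence |(5u^2 + 5u - 3) + 3| ≤ 10|u + 1| < ϵ provided |u + 1| < ϵ/10.
Take δ = min(1, ϵ/10). Then 0 < |u + 1| < δ gives both |u + 1| < 1 and |u + 1| < ϵ/10, so |(5u^2 + 5u - 3) + 3| < ϵ.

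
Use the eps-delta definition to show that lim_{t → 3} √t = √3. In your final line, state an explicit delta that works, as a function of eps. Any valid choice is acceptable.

Fix eps > 0. We want delta > 0 such that 0 < |t − 3| < delta implies |√t − √3| < eps.
Rationalise: √t − √3 = (t − 3)/(√t + √3), so |√t − √3| = |t − 3|/(√t + √3).
Restrict delta ≤ 3 so that |t − 3| < 3 forces t > 0, and then √t + √3 > √3.
Hence |√t − √3| < |t − 3|/√3, which is < eps once |t − 3| < √3·eps.
Take delta = min(3, √3·eps). If 0 < |t − 3| < delta then t > 0 and |√t − √3| < |t − 3|/√3 < eps.

delta = min(3, √3·eps)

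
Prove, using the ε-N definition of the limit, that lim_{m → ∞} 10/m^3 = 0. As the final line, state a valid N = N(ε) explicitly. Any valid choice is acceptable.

N = (10/ε)^{1/3}

Let ε > 0. For m ≥ 1, |10/m^3 − 0| = 10/m^3.
10/m^3 < ε ⇔ m^3 > 10/ε ⇔ m > (10/ε)^{1/3}.
Take N = (10/ε)^{1/3}. Then m > N implies 10/m^3 < ε.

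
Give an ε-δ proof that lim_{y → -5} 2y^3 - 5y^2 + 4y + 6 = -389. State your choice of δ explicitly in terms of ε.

δ = min(2, ε/282)

Suppose ε > 0. We want δ > 0 such that 0 < |y + 5| < δ implies |(2y^3 - 5y^2 + 4y + 6) + 389| < ε.
(2y^3 - 5y^2 + 4y + 6) + 389 = 2y^3 - 5y^2 + 4y + 395 = (y + 5)(2y^2 - 15y + 79).
So |(2y^3 - 5y^2 + 4y + 6) + 389| = |y + 5|·|2y^2 - 15y + 79|.
Assume first that |y + 5| < 2, so |y| < 7. Then |2y^2 - 15y + 79| ≤ 2·7^2 + 15·7 + 79 = 282.
Hence |(2y^3 - 5y^2 + 4y + 6) + 389| ≤ 282|y + 5| < ε provided |y + 5| < ε/282.
Choosing δ = min(2, ε/282) ensures both conditions, hence |(2y^3 - 5y^2 + 4y + 6) + 389| < ε.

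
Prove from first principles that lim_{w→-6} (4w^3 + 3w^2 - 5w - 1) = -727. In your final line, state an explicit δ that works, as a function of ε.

Fix ε > 0. We want δ > 0 such that 0 < |w + 6| < δ implies |(4w^3 + 3w^2 - 5w - 1) + 727| < ε.
(4w^3 + 3w^2 - 5w - 1) + 727 = 4w^3 + 3w^2 - 5w + 726 = (w + 6)(4w^2 - 21w + 121).
So |(4w^3 + 3w^2 - 5w - 1) + 727| = |w + 6|·|4w^2 - 21w + 121|.
Require δ ≤ 2. Then |w + 6| < 2 gives |w| < 8, and by the triangle inequality |4w^2 - 21w + 121| ≤ 4·8^2 + 21·8 + 121 = 545.
Hence |(4w^3 + 3w^2 - 5w - 1) + 727| ≤ 545|w + 6| < ε provided |w + 6| < ε/545.
Choosing δ = min(2, ε/545) ensures both conditions, hence |(4w^3 + 3w^2 - 5w - 1) + 727| < ε.

δ = min(2, ε/545)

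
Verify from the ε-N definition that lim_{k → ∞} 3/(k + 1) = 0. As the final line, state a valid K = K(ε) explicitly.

Fix ε > 0. For k ≥ 1, |3/(k + 1) − 0| = 3/(k + 1) ≤ 3/k.
We need 3/k < ε, i.e. k > 3/ε.
Take K = 3/ε. If k > K then |3/(k + 1)| ≤ 3/k < ε.

K = 3/ε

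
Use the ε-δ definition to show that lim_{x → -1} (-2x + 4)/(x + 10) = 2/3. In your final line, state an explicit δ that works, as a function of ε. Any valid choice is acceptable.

Let ε > 0 be given. We want δ > 0 with 0 < |x + 1| < δ ⇒ |(-2x + 4)/(x + 10) − (2/3)| < ε.
Combining over a common denominator, (-2x + 4)/(x + 10) − (2/3) = [(-2x + 4)·9 − 6·(x + 10)] / [9·(x + 10)] = -24(x + 1) / (9(x + 10)).
So |(-2x + 4)/(x + 10) − (2/3)| = 24|x + 1| / (9·|x + 10|).
Require δ ≤ 9/2, so |x + 10| ≥ |9| − |x + 1| > 9 − 9/2 = 9/2.
Hence |(-2x + 4)/(x + 10) − (2/3)| < 24|x + 1|/(9·(9/2)) = (16/27)|x + 1|, which is < ε once |x + 1| < (27/16)ε.
Take δ = min(9/2, (27/16)ε). Then 0 < |x + 1| < δ forces both bounds, so |(-2x + 4)/(x + 10) − (2/3)| < ε.

δ = min(9/2, (27/16)ε)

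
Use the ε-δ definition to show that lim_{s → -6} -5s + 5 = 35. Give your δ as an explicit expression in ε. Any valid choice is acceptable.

δ = ε/5

Let ε > 0 be given. We need δ > 0 so that 0 < |s + 6| < δ implies |(-5s + 5) − 35| < ε.
|(-5s + 5) − 35| = |-5s - 30| = 5|s + 6|.
Thus it suffices that |s + 6| < ε/5.
Choosing δ = ε/5 gives |(-5s + 5) − 35| = 5|s + 6| < ε whenever |s + 6| < δ.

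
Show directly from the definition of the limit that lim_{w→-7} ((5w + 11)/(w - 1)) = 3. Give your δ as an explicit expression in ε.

Suppose ε > 0. We want δ > 0 with 0 < |w + 7| < δ ⇒ |(5w + 11)/(w - 1) − 3| < ε.
Combining over a common denominator, (5w + 11)/(w - 1) − 3 = [(5w + 11)·(-8) − (-24)·(w - 1)] / [(-8)·(w - 1)] = -16(w + 7) / ((-8)(w - 1)).
So |(5w + 11)/(w - 1) − 3| = 16|w + 7| / (8·|w − 1|).
Restrict δ ≤ 4. Then |w + 7| < 4 gives |w − 1| = |(w + 7) + (-8)| ≥ 8 − 4 = 4.
Hence |(5w + 11)/(w - 1) − 3| < 16|w + 7|/(8·4) = (1/2)|w + 7|, which is < ε once |w + 7| < 2ε.
Take δ = min(4, 2ε). Then 0 < |w + 7| < δ forces both bounds, so |(5w + 11)/(w - 1) − 3| < ε.

δ = min(4, 2ε)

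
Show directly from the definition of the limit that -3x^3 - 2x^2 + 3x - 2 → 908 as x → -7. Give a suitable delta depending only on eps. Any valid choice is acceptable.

Let eps > 0. We want delta > 0 such that 0 < |x + 7| < delta implies |(-3x^3 - 2x^2 + 3x - 2) − 908| < eps.
(-3x^3 - 2x^2 + 3x - 2) − 908 = -3x^3 - 2x^2 + 3x - 910 = (x + 7)(-3x^2 + 19x - 130).
So |(-3x^3 - 2x^2 + 3x - 2) − 908| = |x + 7|·|-3x^2 + 19x - 130|.
Require delta ≤ 2. Then |x + 7| < 2 gives |x| < 9, and by the triangle inequality |-3x^2 + 19x - 130| ≤ 3·9^2 + 19·9 + 130 = 544.
Hence |(-3x^3 - 2x^2 + 3x - 2) − 908| ≤ 544|x + 7| < eps provided |x + 7| < eps/544.
Choosing delta = min(2, eps/544) ensures both conditions, hence |(-3x^3 - 2x^2 + 3x - 2) − 908| < eps.

delta = min(2, eps/544)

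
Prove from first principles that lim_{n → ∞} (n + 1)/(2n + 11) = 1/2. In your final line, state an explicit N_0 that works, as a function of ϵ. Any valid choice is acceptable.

Let ϵ > 0. For n ≥ 1, |(n + 1)/(2n + 11) − (1/2)| = |-9|/(2(2n + 11)) = 9/(2(2n + 11)).
Since 2n + 11 ≥ 2n for n ≥ 1, this is ≤ 9/(2·2n) = (9/4)/n.
So |(n + 1)/(2n + 11) − (1/2)| < ϵ whenever n > (9/4)/ϵ.
Take N_0 = (9/4)/ϵ. If n > N_0 then |(n + 1)/(2n + 11) − (1/2)| ≤ (9/4)/n < ϵ.

N_0 = (9/4)/ϵ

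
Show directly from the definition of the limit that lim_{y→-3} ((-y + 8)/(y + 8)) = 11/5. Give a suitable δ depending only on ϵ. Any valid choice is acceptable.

δ = min(5/2, (25/32)ϵ)

Let ϵ > 0. We want δ > 0 with 0 < |y + 3| < δ ⇒ |(-y + 8)/(y + 8) − (11/5)| < ϵ.
Combining over a common denominator, (-y + 8)/(y + 8) − (11/5) = [(-y + 8)·5 − 11·(y + 8)] / [5·(y + 8)] = -16(y + 3) / (5(y + 8)).
So |(-y + 8)/(y + 8) − (11/5)| = 16|y + 3| / (5·|y + 8|).
Require δ ≤ 5/2, so |y + 8| ≥ |5| − |y + 3| > 5 − 5/2 = 5/2.
Hence |(-y + 8)/(y + 8) − (11/5)| < 16|y + 3|/(5·(5/2)) = (32/25)|y + 3|, which is < ϵ once |y + 3| < (25/32)ϵ.
Take δ = min(5/2, (25/32)ϵ). Then 0 < |y + 3| < δ forces both bounds, so |(-y + 8)/(y + 8) − (11/5)| < ϵ.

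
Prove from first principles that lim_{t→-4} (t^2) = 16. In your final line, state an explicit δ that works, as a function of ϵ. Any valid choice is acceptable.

Fix ϵ > 0. We seek δ > 0 with 0 < |t + 4| < δ ⇒ |t^2 − 16| < ϵ.
Factor: t^2 − 16 = (t + 4)(t - 4), so |t^2 − 16| = |t + 4|·|t - 4|.
Impose δ ≤ 1 so that |t| < 5; then |t - 4| ≤ 9.
Hence |t^2 − 16| ≤ 9|t + 4|, which is < ϵ once |t + 4| < ϵ/9.
Take δ = min(1, ϵ/9). If 0 < |t + 4| < δ then both bounds hold and |t^2 − 16| ≤ 9|t + 4| < 9·(ϵ/9) = ϵ.

δ = min(1, ϵ/9)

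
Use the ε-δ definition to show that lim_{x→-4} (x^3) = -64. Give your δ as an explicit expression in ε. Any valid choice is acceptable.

δ = min(1, ε/61)

Suppose ε > 0. We seek δ > 0 with 0 < |x + 4| < δ ⇒ |x^3 + 64| < ε.
Factor: x^3 + 64 = (x + 4)(x^2 - 4x + 16), so |x^3 + 64| = |x + 4|·|x^2 - 4x + 16|.
Restrict δ ≤ 1. Then |x + 4| < 1 gives |x| < 5, so by the triangle inequality |x^2 - 4x + 16| ≤ 5^2 + 4·5 + 16 = 61.
Hence |x^3 + 64| ≤ 61|x + 4|, which is < ε once |x + 4| < ε/61.
Take δ = min(1, ε/61). If 0 < |x + 4| < δ then both bounds hold and |x^3 + 64| ≤ 61|x + 4| < 61·(ε/61) = ε.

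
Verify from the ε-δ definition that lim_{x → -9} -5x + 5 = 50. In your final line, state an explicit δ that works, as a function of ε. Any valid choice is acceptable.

δ = ε/5

Let ε > 0. We need δ > 0 so that 0 < |x + 9| < δ implies |(-5x + 5) − 50| < ε.
Since (-5x + 5) − 50 = -5(x + 9), we have |(-5x + 5) − 50| = 5|x + 9|.
So 5|x + 9| < ε exactly when |x + 9| < ε/5.
Take δ = ε/5. If 0 < |x + 9| < δ then |(-5x + 5) − 50| = 5|x + 9| < 5·(ε/5) = ε.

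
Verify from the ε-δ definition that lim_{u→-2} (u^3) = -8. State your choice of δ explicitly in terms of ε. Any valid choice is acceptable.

Suppose ε > 0. We seek δ > 0 with 0 < |u + 2| < δ ⇒ |u^3 + 8| < ε.
Factor: u^3 + 8 = (u + 2)(u^2 - 2u + 4), so |u^3 + 8| = |u + 2|·|u^2 - 2u + 4|.
Restrict δ ≤ 1. Then |u + 2| < 1 gives |u| < 3, so by the triangle inequality |u^2 - 2u + 4| ≤ 3^2 + 2·3 + 4 = 19.
Hence |u^3 + 8| ≤ 19|u + 2|, which is < ε once |u + 2| < ε/19.
Take δ = min(1, ε/19). If 0 < |u + 2| < δ then both bounds hold and |u^3 + 8| ≤ 19|u + 2| < 19·(ε/19) = ε.

δ = min(1, ε/19)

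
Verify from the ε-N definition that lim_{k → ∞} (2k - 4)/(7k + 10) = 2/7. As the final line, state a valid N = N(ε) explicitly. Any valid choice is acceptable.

Suppose ε > 0. For k ≥ 1, |(2k - 4)/(7k + 10) − (2/7)| = |-48|/(7(7k + 10)) = 48/(7(7k + 10)).
Since 7k + 10 ≥ 7k for k ≥ 1, this is ≤ 48/(7·7k) = (48/49)/k.
So |(2k - 4)/(7k + 10) − (2/7)| < ε whenever k > (48/49)/ε.
Take N = (48/49)/ε. If k > N then |(2k - 4)/(7k + 10) − (2/7)| ≤ (48/49)/k < ε.

N = (48/49)/ε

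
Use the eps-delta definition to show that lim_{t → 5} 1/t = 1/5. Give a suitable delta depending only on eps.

delta = min(5/2, (25/2)eps)

Suppose eps > 0. We seek delta > 0 such that 0 < |t − 5| < delta implies |1/t − (1/5)| < eps.
|1/t − (1/5)| = |5 − t|/(5·|t|) = |t − 5|/(5|t|).
Restrict delta ≤ 5/2. Then |t − 5| < 5/2 gives |t| > 5/2, so 5|t| > 25/2.
Then |1/t − (1/5)| < |t − 5|/(25/2), which is < eps when |t − 5| < (25/2)eps.
Take delta = min(5/2, (25/2)eps). Then 0 < |t − 5| < delta gives both |t − 5| < 5/2 and |t − 5| < (25/2)eps, so |1/t − (1/5)| < eps.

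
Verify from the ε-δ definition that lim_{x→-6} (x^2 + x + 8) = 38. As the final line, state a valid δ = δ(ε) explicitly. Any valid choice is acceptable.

Let ε > 0. We want δ > 0 such that 0 < |x + 6| < δ implies |(x^2 + x + 8) − 38| < ε.
(x^2 + x + 8) − 38 = x^2 + x - 30 = (x + 6)(x - 5).
So |(x^2 + x + 8) − 38| = |x + 6|·|x - 5|.
Assume first that |x + 6| < 2, so |x| < 8. Then |x - 5| ≤ 8 + 5 = 13.
Hence |(x^2 + x + 8) − 38| ≤ 13|x + 6| < ε provided |x + 6| < ε/13.
Take δ = min(2, ε/13). Then 0 < |x + 6| < δ gives both |x + 6| < 2 and |x + 6| < ε/13, so |(x^2 + x + 8) − 38| < ε.

δ = min(2, ε/13)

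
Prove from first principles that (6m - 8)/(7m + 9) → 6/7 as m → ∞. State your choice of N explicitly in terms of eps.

Suppose eps > 0. For m ≥ 1, |(6m - 8)/(7m + 9) − (6/7)| = |-110|/(7(7m + 9)) = 110/(7(7m + 9)).
Since 7m + 9 ≥ 7m for m ≥ 1, this is ≤ 110/(7·7m) = (110/49)/m.
So |(6m - 8)/(7m + 9) − (6/7)| < eps whenever m > (110/49)/eps.
Take N = (110/49)/eps. If m > N then |(6m - 8)/(7m + 9) − (6/7)| ≤ (110/49)/m < eps.

N = (110/49)/eps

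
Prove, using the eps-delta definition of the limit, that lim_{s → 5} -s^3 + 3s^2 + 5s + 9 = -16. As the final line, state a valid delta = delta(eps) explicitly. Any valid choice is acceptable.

delta = min(2, eps/68)

Let eps > 0. We want delta > 0 such that 0 < |s − 5| < delta implies |(-s^3 + 3s^2 + 5s + 9) + 16| < eps.
(-s^3 + 3s^2 + 5s + 9) + 16 = -s^3 + 3s^2 + 5s + 25 = (s − 5)(-s^2 - 2s - 5).
So |(-s^3 + 3s^2 + 5s + 9) + 16| = |s − 5|·|-s^2 - 2s - 5|.
Assume first that |s − 5| < 2, so |s| < 7. Then |-s^2 - 2s - 5| ≤ 7^2 + 2·7 + 5 = 68.
Hence |(-s^3 + 3s^2 + 5s + 9) + 16| ≤ 68|s − 5| < eps provided |s − 5| < eps/68.
Choosing delta = min(2, eps/68) ensures both conditions, hence |(-s^3 + 3s^2 + 5s + 9) + 16| < eps.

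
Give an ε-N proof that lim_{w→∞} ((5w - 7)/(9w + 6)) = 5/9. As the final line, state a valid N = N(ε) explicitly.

Suppose ε > 0. We seek N > 0 such that w > N implies |(5w - 7)/(9w + 6) − (5/9)| < ε.
(5w - 7)/(9w + 6) − (5/9) = (9(5w - 7) − 5(9w + 6)) / (9(9w + 6)) = -93/(9(9w + 6)).
For w > 0 we have 9w + 6 > 9w, so |(5w - 7)/(9w + 6) − (5/9)| = 93/(9(9w + 6)) < 93/(9·9w) = (31/27)/w.
Thus |(5w - 7)/(9w + 6) − (5/9)| < ε whenever w > (31/27)/ε.
Take N = (31/27)/ε. If w > N then |(5w - 7)/(9w + 6) − (5/9)| < (31/27)/w < ε.

N = (31/27)/ε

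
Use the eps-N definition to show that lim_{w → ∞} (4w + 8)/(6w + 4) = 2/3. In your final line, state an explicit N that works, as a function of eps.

Let eps > 0. We seek N > 0 such that w > N implies |(4w + 8)/(6w + 4) − (2/3)| < eps.
(4w + 8)/(6w + 4) − (2/3) = (6(4w + 8) − 4(6w + 4)) / (6(6w + 4)) = 32/(6(6w + 4)).
For w > 0 we have 6w + 4 > 6w, so |(4w + 8)/(6w + 4) − (2/3)| = 32/(6(6w + 4)) < 32/(6·6w) = (8/9)/w.
Thus |(4w + 8)/(6w + 4) − (2/3)| < eps whenever w > (8/9)/eps.
Take N = (8/9)/eps. If w > N then |(4w + 8)/(6w + 4) − (2/3)| < (8/9)/w < eps.

N = (8/9)/eps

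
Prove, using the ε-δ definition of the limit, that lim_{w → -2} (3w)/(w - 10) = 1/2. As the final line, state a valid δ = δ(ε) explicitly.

δ = min(6, (12/5)ε)

Suppose ε > 0. We want δ > 0 with 0 < |w + 2| < δ ⇒ |(3w)/(w - 10) − (1/2)| < ε.
Combining over a common denominator, (3w)/(w - 10) − (1/2) = [(3w)·(-12) − (-6)·(w - 10)] / [(-12)·(w - 10)] = -30(w + 2) / ((-12)(w - 10)).
So |(3w)/(w - 10) − (1/2)| = 30|w + 2| / (12·|w − 10|).
Require δ ≤ 6, so |w − 10| ≥ |-12| − |w + 2| > 12 − 6 = 6.
Hence |(3w)/(w - 10) − (1/2)| < 30|w + 2|/(12·6) = (5/12)|w + 2|, which is < ε once |w + 2| < (12/5)ε.
Take δ = min(6, (12/5)ε). Then 0 < |w + 2| < δ forces both bounds, so |(3w)/(w - 10) − (1/2)| < ε.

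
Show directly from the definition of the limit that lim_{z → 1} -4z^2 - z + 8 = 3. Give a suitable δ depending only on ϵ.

Suppose ϵ > 0. We want δ > 0 such that 0 < |z − 1| < δ implies |(-4z^2 - z + 8) − 3| < ϵ.
(-4z^2 - z + 8) − 3 = -4z^2 - z + 5 = (z − 1)(-4z - 5).
So |(-4z^2 - z + 8) − 3| = |z − 1|·|-4z - 5|.
Require δ ≤ 1. Then |z − 1| < 1 gives |z| < 2, and by the triangle inequality |-4z - 5| ≤ 4·2 + 5 = 13.
Hence |(-4z^2 - z + 8) − 3| ≤ 13|z − 1| < ϵ provided |z − 1| < ϵ/13.
Choosing δ = min(1, ϵ/13) ensures both conditions, hence |(-4z^2 - z + 8) − 3| < ϵ.

δ = min(1, ϵ/13)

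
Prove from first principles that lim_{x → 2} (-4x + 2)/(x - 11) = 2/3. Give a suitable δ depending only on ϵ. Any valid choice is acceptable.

δ = min(9/2, (27/28)ϵ)

Suppose ϵ > 0. We want δ > 0 with 0 < |x − 2| < δ ⇒ |(-4x + 2)/(x - 11) − (2/3)| < ϵ.
Combining over a common denominator, (-4x + 2)/(x - 11) − (2/3) = [(-4x + 2)·(-9) − (-6)·(x - 11)] / [(-9)·(x - 11)] = 42(x − 2) / ((-9)(x - 11)).
So |(-4x + 2)/(x - 11) − (2/3)| = 42|x − 2| / (9·|x − 11|).
Restrict δ ≤ 9/2. Then |x − 2| < 9/2 gives |x − 11| = |(x − 2) + (-9)| ≥ 9 − 9/2 = 9/2.
Hence |(-4x + 2)/(x - 11) − (2/3)| < 42|x − 2|/(9·(9/2)) = (28/27)|x − 2|, which is < ϵ once |x − 2| < (27/28)ϵ.
Take δ = min(9/2, (27/28)ϵ). Then 0 < |x − 2| < δ forces both bounds, so |(-4x + 2)/(x - 11) − (2/3)| < ϵ.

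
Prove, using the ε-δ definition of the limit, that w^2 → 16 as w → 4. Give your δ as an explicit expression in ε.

δ = min(2, ε/10)

Let ε > 0 be given. We seek δ > 0 with 0 < |w − 4| < δ ⇒ |w^2 − 16| < ε.
Factor: w^2 − 16 = (w − 4)(w + 4), so |w^2 − 16| = |w − 4|·|w + 4|.
Restrict δ ≤ 2. Then |w − 4| < 2 gives |w| < 6, so by the triangle inequality |w + 4| ≤ 6 + 4 = 10.
Hence |w^2 − 16| ≤ 10|w − 4|, which is < ε once |w − 4| < ε/10.
Take δ = min(2, ε/10). If 0 < |w − 4| < δ then both bounds hold and |w^2 − 16| ≤ 10|w − 4| < 10·(ε/10) = ε.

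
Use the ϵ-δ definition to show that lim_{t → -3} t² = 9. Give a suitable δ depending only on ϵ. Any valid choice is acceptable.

Let ϵ > 0 be given. We seek δ > 0 with 0 < |t + 3| < δ ⇒ |t² − 9| < ϵ.
Factor: t² − 9 = (t + 3)(t - 3), so |t² − 9| = |t + 3|·|t - 3|.
Restrict δ ≤ 2. Then |t + 3| < 2 gives |t| < 5, so by the triangle inequality |t - 3| ≤ 5 + 3 = 8.
Hence |t² − 9| ≤ 8|t + 3|, which is < ϵ once |t + 3| < ϵ/8.
Take δ = min(2, ϵ/8). If 0 < |t + 3| < δ then both bounds hold and |t² − 9| ≤ 8|t + 3| < 8·(ϵ/8) = ϵ.

δ = min(2, ϵ/8)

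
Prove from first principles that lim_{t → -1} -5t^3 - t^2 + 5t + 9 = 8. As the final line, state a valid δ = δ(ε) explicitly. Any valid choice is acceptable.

Suppose ε > 0. We want δ > 0 such that 0 < |t + 1| < δ implies |(-5t^3 - t^2 + 5t + 9) − 8| < ε.
(-5t^3 - t^2 + 5t + 9) − 8 = -5t^3 - t^2 + 5t + 1 = (t + 1)(-5t^2 + 4t + 1).
So |(-5t^3 - t^2 + 5t + 9) − 8| = |t + 1|·|-5t^2 + 4t + 1|.
Require δ ≤ 1. Then |t + 1| < 1 gives |t| < 2, and by the triangle inequality |-5t^2 + 4t + 1| ≤ 5·2^2 + 4·2 + 1 = 29.
Hence |(-5t^3 - t^2 + 5t + 9) − 8| ≤ 29|t + 1| < ε provided |t + 1| < ε/29.
Choosing δ = min(1, ε/29) ensures both conditions, hence |(-5t^3 - t^2 + 5t + 9) − 8| < ε.

δ = min(1, ε/29)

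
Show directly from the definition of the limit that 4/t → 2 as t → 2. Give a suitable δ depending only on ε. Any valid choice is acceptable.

Suppose ε > 0. We seek δ > 0 such that 0 < |t − 2| < δ implies |4/t − 2| < ε.
|4/t − 2| = 4·|2 − t|/(2·|t|) = 4|t − 2|/(2|t|).
Require δ ≤ 1 so that |t| > 2 − 1 = 1, hence 2|t| > 2.
Then |4/t − 2| < 4|t − 2|/2, which is < ε when |t − 2| < (1/2)ε.
Take δ = min(1, (1/2)ε). Then 0 < |t − 2| < δ gives both |t − 2| < 1 and |t − 2| < (1/2)ε, so |4/t − 2| < ε.

δ = min(1, (1/2)ε)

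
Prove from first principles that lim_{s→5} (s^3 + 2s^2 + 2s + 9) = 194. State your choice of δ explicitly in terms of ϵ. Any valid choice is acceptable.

δ = min(2, ϵ/135)

Fix ϵ > 0. We want δ > 0 such that 0 < |s − 5| < δ implies |(s^3 + 2s^2 + 2s + 9) − 194| < ϵ.
(s^3 + 2s^2 + 2s + 9) − 194 = s^3 + 2s^2 + 2s - 185 = (s − 5)(s^2 + 7s + 37).
So |(s^3 + 2s^2 + 2s + 9) − 194| = |s − 5|·|s^2 + 7s + 37|.
Require δ ≤ 2. Then |s − 5| < 2 gives |s| < 7, and by the triangle inequality |s^2 + 7s + 37| ≤ 7^2 + 7·7 + 37 = 135.
Hence |(s^3 + 2s^2 + 2s + 9) − 194| ≤ 135|s − 5| < ϵ provided |s − 5| < ϵ/135.
Choosing δ = min(2, ϵ/135) ensures both conditions, hence |(s^3 + 2s^2 + 2s + 9) − 194| < ϵ.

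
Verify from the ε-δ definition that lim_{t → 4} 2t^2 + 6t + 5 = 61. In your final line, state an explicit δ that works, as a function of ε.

δ = min(1, ε/24)

Suppose ε > 0. We want δ > 0 such that 0 < |t − 4| < δ implies |(2t^2 + 6t + 5) − 61| < ε.
(2t^2 + 6t + 5) − 61 = 2t^2 + 6t - 56 = (t − 4)(2t + 14).
So |(2t^2 + 6t + 5) − 61| = |t − 4|·|2t + 14|.
Require δ ≤ 1. Then |t − 4| < 1 gives |t| < 5, and by the triangle inequality |2t + 14| ≤ 2·5 + 14 = 24.
Hence |(2t^2 + 6t + 5) − 61| ≤ 24|t − 4| < ε provided |t − 4| < ε/24.
Take δ = min(1, ε/24). Then 0 < |t − 4| < δ gives both |t − 4| < 1 and |t − 4| < ε/24, so |(2t^2 + 6t + 5) − 61| < ε.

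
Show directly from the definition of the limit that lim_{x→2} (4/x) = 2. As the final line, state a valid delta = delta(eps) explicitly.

Let eps > 0 be given. We seek delta > 0 such that 0 < |x − 2| < delta implies |4/x − 2| < eps.
|4/x − 2| = 4·|2 − x|/(2·|x|) = 4|x − 2|/(2|x|).
Require delta ≤ 1 so that |x| > 2 − 1 = 1, hence 2|x| > 2.
Then |4/x − 2| < 4|x − 2|/2, which is < eps when |x − 2| < (1/2)eps.
Take delta = min(1, (1/2)eps). Then 0 < |x − 2| < delta gives both |x − 2| < 1 and |x − 2| < (1/2)eps, so |4/x − 2| < eps.

delta = min(1, (1/2)eps)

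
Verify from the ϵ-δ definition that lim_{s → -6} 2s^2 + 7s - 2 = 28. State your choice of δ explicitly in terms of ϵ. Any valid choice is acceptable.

δ = min(2, ϵ/21)

Fix ϵ > 0. We want δ > 0 such that 0 < |s + 6| < δ implies |(2s^2 + 7s - 2) − 28| < ϵ.
(2s^2 + 7s - 2) − 28 = 2s^2 + 7s - 30 = (s + 6)(2s - 5).
So |(2s^2 + 7s - 2) − 28| = |s + 6|·|2s - 5|.
Assume first that |s + 6| < 2, so |s| < 8. Then |2s - 5| ≤ 2·8 + 5 = 21.
Hence |(2s^2 + 7s - 2) − 28| ≤ 21|s + 6| < ϵ provided |s + 6| < ϵ/21.
Choosing δ = min(2, ϵ/21) ensures both conditions, hence |(2s^2 + 7s - 2) − 28| < ϵ.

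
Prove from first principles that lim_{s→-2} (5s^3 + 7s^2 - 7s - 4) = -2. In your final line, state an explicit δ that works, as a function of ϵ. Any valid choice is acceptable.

Let ϵ > 0 be given. We want δ > 0 such that 0 < |s + 2| < δ implies |(5s^3 + 7s^2 - 7s - 4) + 2| < ϵ.
(5s^3 + 7s^2 - 7s - 4) + 2 = 5s^3 + 7s^2 - 7s - 2 = (s + 2)(5s^2 - 3s - 1).
So |(5s^3 + 7s^2 - 7s - 4) + 2| = |s + 2|·|5s^2 - 3s - 1|.
Assume first that |s + 2| < 2, so |s| < 4. Then |5s^2 - 3s - 1| ≤ 5·4^2 + 3·4 + 1 = 93.
Hence |(5s^3 + 7s^2 - 7s - 4) + 2| ≤ 93|s + 2| < ϵ provided |s + 2| < ϵ/93.
Take δ = min(2, ϵ/93). Then 0 < |s + 2| < δ gives both |s + 2| < 2 and |s + 2| < ϵ/93, so |(5s^3 + 7s^2 - 7s - 4) + 2| < ϵ.

δ = min(2, ϵ/93)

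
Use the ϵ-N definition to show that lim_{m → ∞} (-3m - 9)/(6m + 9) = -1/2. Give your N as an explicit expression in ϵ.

Suppose ϵ > 0. For m ≥ 1, |(-3m - 9)/(6m + 9) + 1/2| = |-27|/(6(6m + 9)) = 27/(6(6m + 9)).
Since 6m + 9 ≥ 6m for m ≥ 1, this is ≤ 27/(6·6m) = (3/4)/m.
So |(-3m - 9)/(6m + 9) + 1/2| < ϵ whenever m > (3/4)/ϵ.
Take N = (3/4)/ϵ. If m > N then |(-3m - 9)/(6m + 9) + 1/2| ≤ (3/4)/m < ϵ.

N = (3/4)/ϵ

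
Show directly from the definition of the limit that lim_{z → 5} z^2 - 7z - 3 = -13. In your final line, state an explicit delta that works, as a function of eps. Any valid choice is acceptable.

Suppose eps > 0. We want delta > 0 such that 0 < |z − 5| < delta implies |(z^2 - 7z - 3) + 13| < eps.
(z^2 - 7z - 3) + 13 = z^2 - 7z + 10 = (z − 5)(z - 2).
So |(z^2 - 7z - 3) + 13| = |z − 5|·|z - 2|.
Require delta ≤ 2. Then |z − 5| < 2 gives |z| < 7, and by the triangle inequality |z - 2| ≤ 7 + 2 = 9.
Hence |(z^2 - 7z - 3) + 13| ≤ 9|z − 5| < eps provided |z − 5| < eps/9.
Take delta = min(2, eps/9). Then 0 < |z − 5| < delta gives both |z − 5| < 2 and |z − 5| < eps/9, so |(z^2 - 7z - 3) + 13| < eps.

delta = min(2, eps/9)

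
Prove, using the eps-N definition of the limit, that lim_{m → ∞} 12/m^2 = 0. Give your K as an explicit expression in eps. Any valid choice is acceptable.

Fix eps > 0. For m ≥ 1, |12/m^2 − 0| = 12/m^2.
12/m^2 < eps ⇔ m^2 > 12/eps ⇔ m > (12/eps)^{1/2}.
Take K = (12/eps)^{1/2}. Then m > K implies 12/m^2 < eps.

K = (12/eps)^{1/2}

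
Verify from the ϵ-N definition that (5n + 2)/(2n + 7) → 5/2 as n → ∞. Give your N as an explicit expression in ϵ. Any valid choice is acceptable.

N = (31/4)/ϵ

Let ϵ > 0 be given. For n ≥ 1, |(5n + 2)/(2n + 7) − (5/2)| = |-31|/(2(2n + 7)) = 31/(2(2n + 7)).
Since 2n + 7 ≥ 2n for n ≥ 1, this is ≤ 31/(2·2n) = (31/4)/n.
So |(5n + 2)/(2n + 7) − (5/2)| < ϵ whenever n > (31/4)/ϵ.
Take N = (31/4)/ϵ. If n > N then |(5n + 2)/(2n + 7) − (5/2)| ≤ (31/4)/n < ϵ.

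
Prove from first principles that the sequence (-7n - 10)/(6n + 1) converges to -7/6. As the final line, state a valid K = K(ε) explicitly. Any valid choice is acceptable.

Fix ε > 0. For n ≥ 1, |(-7n - 10)/(6n + 1) + 7/6| = |-53|/(6(6n + 1)) = 53/(6(6n + 1)).
Since 6n + 1 ≥ 6n for n ≥ 1, this is ≤ 53/(6·6n) = (53/36)/n.
So |(-7n - 10)/(6n + 1) + 7/6| < ε whenever n > (53/36)/ε.
Take K = (53/36)/ε. If n > K then |(-7n - 10)/(6n + 1) + 7/6| ≤ (53/36)/n < ε.

K = (53/36)/ε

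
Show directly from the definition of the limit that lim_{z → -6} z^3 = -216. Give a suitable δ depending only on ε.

δ = min(1, ε/127)

Let ε > 0. We seek δ > 0 with 0 < |z + 6| < δ ⇒ |z^3 + 216| < ε.
Factor: z^3 + 216 = (z + 6)(z^2 - 6z + 36), so |z^3 + 216| = |z + 6|·|z^2 - 6z + 36|.
Restrict δ ≤ 1. Then |z + 6| < 1 gives |z| < 7, so by the triangle inequality |z^2 - 6z + 36| ≤ 7^2 + 6·7 + 36 = 127.
Hence |z^3 + 216| ≤ 127|z + 6|, which is < ε once |z + 6| < ε/127.
Take δ = min(1, ε/127). If 0 < |z + 6| < δ then both bounds hold and |z^3 + 216| ≤ 127|z + 6| < 127·(ε/127) = ε.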